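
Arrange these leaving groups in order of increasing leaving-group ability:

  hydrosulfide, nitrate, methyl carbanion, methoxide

methyl carbanion < methoxide < hydrosulfide < nitrate

A good leaving group is a weak base: the lower the pKₐ of its conjugate acid, the more readily it departs.
nitrate: pKₐ(HNO₃) ≈ -1.3
hydrosulfide: pKₐ(H₂S) ≈ 7
methoxide: pKₐ(CH₃OH) ≈ 15.5
methyl carbanion: pKₐ(CH₄) ≈ 48
Listed from poorest to best leaving group as asked.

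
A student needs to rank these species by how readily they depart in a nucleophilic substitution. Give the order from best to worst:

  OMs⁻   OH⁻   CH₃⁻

Leaving-group ability tracks the stability of the departed species; conjugate-acid pKₐ is the usual yardstick (lower pKₐ → better LG).
OMs⁻: pKₐ(CH₃SO₃H (MsOH)) ≈ -1.9
OH⁻: pKₐ(H₂O) ≈ 15.7
CH₃⁻: pKₐ(CH₄) ≈ 48

OMs⁻ > OH⁻ > CH₃⁻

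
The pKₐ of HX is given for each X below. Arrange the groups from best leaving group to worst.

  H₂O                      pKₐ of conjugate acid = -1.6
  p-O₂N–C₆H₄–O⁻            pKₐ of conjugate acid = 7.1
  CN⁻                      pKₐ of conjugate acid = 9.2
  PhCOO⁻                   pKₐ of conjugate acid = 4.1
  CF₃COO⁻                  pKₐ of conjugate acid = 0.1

H₂O > CF₃COO⁻ > PhCOO⁻ > p-O₂N–C₆H₄–O⁻ > CN⁻

Lower conjugate-acid pKₐ ⇒ weaker base ⇒ better leaving group.
Sorting by the given values: H₂O (-1.6), CF₃COO⁻ (0.1), PhCOO⁻ (4.1), p-O₂N–C₆H₄–O⁻ (7.1), CN⁻ (9.2).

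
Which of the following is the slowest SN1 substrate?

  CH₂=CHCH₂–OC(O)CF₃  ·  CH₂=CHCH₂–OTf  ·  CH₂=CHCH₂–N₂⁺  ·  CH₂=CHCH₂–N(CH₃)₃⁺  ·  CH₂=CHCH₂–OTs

Identical carbon frameworks mean the comparison reduces to leaving-group quality.
Leaving-group ability tracks the stability of the departed species; conjugate-acid pKₐ is the usual yardstick (lower pKₐ → better LG).
CH₂=CHCH₂–N₂⁺ loses N₂: no meaningful conjugate acid; N₂ departs as an exceptionally stable neutral molecule
CH₂=CHCH₂–OTf loses OTf⁻: pKₐ(CF₃SO₃H (triflic acid)) ≈ -14
CH₂=CHCH₂–OTs loses OTs⁻: pKₐ(p-CH₃C₆H₄SO₃H (TsOH)) ≈ -2.8
CH₂=CHCH₂–OC(O)CF₃ loses CF₃COO⁻: pKₐ(CF₃COOH) ≈ 0.2
CH₂=CHCH₂–N(CH₃)₃⁺ loses NR'₃: pKₐ(R'₃NH⁺) ≈ 10.7

CH₂=CHCH₂–N(CH₃)₃⁺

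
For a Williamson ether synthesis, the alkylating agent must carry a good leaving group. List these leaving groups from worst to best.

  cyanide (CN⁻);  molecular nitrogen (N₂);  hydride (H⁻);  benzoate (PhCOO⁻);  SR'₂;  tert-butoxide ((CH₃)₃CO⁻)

hydride (H⁻) < tert-butoxide ((CH₃)₃CO⁻) < cyanide (CN⁻) < benzoate (PhCOO⁻) < SR'₂ < molecular nitrogen (N₂)

The more stable X⁻ (or X) is on its own — i.e. the weaker a base it is — the better a leaving group it makes.
molecular nitrogen (N₂): no meaningful conjugate acid; N₂ departs as an exceptionally stable neutral molecule
SR'₂: pKₐ(R'₂SH⁺) ≈ -7
benzoate (PhCOO⁻): pKₐ(C₆H₅COOH) ≈ 4.2
cyanide (CN⁻): pKₐ(HCN) ≈ 9.2
tert-butoxide ((CH₃)₃CO⁻): pKₐ(t-BuOH) ≈ 18
hydride (H⁻): pKₐ(H₂) ≈ 36
Listed from poorest to best leaving group as asked.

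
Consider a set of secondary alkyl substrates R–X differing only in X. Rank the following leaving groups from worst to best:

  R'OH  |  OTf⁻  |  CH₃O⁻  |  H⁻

H⁻ < CH₃O⁻ < R'OH < OTf⁻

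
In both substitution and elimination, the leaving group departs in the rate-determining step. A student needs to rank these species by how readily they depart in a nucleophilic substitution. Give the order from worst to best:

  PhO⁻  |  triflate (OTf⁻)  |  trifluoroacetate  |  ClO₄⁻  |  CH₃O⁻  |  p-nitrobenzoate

CH₃O⁻ < PhO⁻ < p-nitrobenzoate < trifluoroacetate < ClO₄⁻ < triflate (OTf⁻)

triflate (OTf⁻): pKₐ(CF₃SO₃H (triflic acid)) ≈ -14 — charge spread over three oxygens and a CF₃ group; the premier leaving group in synthesis
ClO₄⁻: pKₐ(HClO₄) ≈ -10 — extremely weak base; rarely used for safety reasons
trifluoroacetate: pKₐ(CF₃COOH) ≈ 0.2
p-nitrobenzoate: pKₐ(p-nitrobenzoic acid) ≈ 3.4
PhO⁻: pKₐ(C₆H₅OH (phenol)) ≈ 10 — resonance into the ring helps, but still a poor LG
CH₃O⁻: pKₐ(CH₃OH) ≈ 15.5
The question asks for worst first, so the sequence is read in increasing leaving-group ability.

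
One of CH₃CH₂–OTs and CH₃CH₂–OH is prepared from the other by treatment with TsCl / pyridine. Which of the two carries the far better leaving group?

CH₃CH₂–OTs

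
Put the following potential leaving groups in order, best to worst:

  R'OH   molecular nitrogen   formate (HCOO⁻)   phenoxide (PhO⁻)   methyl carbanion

molecular nitrogen > R'OH > formate (HCOO⁻) > phenoxide (PhO⁻) > methyl carbanion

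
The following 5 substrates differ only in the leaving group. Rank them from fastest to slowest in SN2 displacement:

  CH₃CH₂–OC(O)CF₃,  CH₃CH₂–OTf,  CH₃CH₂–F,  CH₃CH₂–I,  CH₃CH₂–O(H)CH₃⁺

With the same alkyl group throughout, only the leaving group differentiates the rates.
A good leaving group is a weak base: the lower the pKₐ of its conjugate acid, the more readily it departs.
CH₃CH₂–OTf loses OTf⁻: pKₐ(CF₃SO₃H (triflic acid)) ≈ -14
CH₃CH₂–I loses I⁻: pKₐ(HI) ≈ -10
CH₃CH₂–O(H)CH₃⁺ loses R'OH: pKₐ(R'OH₂⁺) ≈ -2.4
CH₃CH₂–OC(O)CF₃ loses CF₃COO⁻: pKₐ(CF₃COOH) ≈ 0.2
CH₃CH₂–F loses F⁻: pKₐ(HF) ≈ 3.2

CH₃CH₂–OTf > CH₃CH₂–I > CH₃CH₂–O(H)CH₃⁺ > CH₃CH₂–OC(O)CF₃ > CH₃CH₂–F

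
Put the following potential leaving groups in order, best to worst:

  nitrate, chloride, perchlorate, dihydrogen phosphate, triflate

The more stable X⁻ (or X) is on its own — i.e. the weaker a base it is — the better a leaving group it makes.
triflate: pKₐ(CF₃SO₃H (triflic acid)) ≈ -14
perchlorate: pKₐ(HClO₄) ≈ -10 — extremely weak base; rarely used for safety reasons
chloride: pKₐ(HCl) ≈ -7
nitrate: pKₐ(HNO₃) ≈ -1.3
dihydrogen phosphate: pKₐ(H₃PO₄) ≈ 2.1

triflate > perchlorate > chloride > nitrate > dihydrogen phosphate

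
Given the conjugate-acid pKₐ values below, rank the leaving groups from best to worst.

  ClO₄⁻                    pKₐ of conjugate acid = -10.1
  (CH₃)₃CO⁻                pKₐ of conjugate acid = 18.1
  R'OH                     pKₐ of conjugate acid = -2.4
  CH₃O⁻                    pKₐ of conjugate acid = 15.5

ClO₄⁻ > R'OH > CH₃O⁻ > (CH₃)₃CO⁻

Lower conjugate-acid pKₐ ⇒ weaker base ⇒ better leaving group.
Sorting by the given values: ClO₄⁻ (-10.1), R'OH (-2.4), CH₃O⁻ (15.5), (CH₃)₃CO⁻ (18.1).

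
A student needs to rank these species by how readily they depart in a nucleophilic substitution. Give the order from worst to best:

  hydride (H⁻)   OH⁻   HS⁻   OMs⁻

OMs⁻: pKₐ(CH₃SO₃H (MsOH)) ≈ -1.9
HS⁻: pKₐ(H₂S) ≈ 7
OH⁻: pKₐ(H₂O) ≈ 15.7 — strong base; essentially never leaves without prior activation
hydride (H⁻): pKₐ(H₂) ≈ 36 — extremely strong base; leaves only in special hydride-transfer contexts
Reversing gives the worst-to-best order requested.

hydride (H⁻) < OH⁻ < HS⁻ < OMs⁻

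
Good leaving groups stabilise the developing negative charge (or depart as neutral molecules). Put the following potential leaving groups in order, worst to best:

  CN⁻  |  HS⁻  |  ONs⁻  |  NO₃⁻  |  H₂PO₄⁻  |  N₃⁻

CN⁻ < HS⁻ < N₃⁻ < H₂PO₄⁻ < NO₃⁻ < ONs⁻

A good leaving group is a weak base: the lower the pKₐ of its conjugate acid, the more readily it departs.
ONs⁻: pKₐ(p-O₂NC₆H₄SO₃H) ≈ -3.5 — p-nitro group further stabilises the sulfonate
NO₃⁻: pKₐ(HNO₃) ≈ -1.3
H₂PO₄⁻: pKₐ(H₃PO₄) ≈ 2.1 — moderate base; biological leaving group after further activation
N₃⁻: pKₐ(HN₃) ≈ 4.7 — linear, resonance-stabilised
HS⁻: pKₐ(H₂S) ≈ 7 — larger and more polarisable than the oxygen analogue
CN⁻: pKₐ(HCN) ≈ 9.2 — sp carbon stabilises the charge somewhat, but still a poor LG
The question asks for worst first, so the sequence is read in increasing leaving-group ability.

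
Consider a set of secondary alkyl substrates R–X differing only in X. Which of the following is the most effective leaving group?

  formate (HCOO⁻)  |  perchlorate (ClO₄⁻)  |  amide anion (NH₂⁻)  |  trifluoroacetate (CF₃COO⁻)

perchlorate (ClO₄⁻)

Rank by basicity of the departing species: weakest base leaves most easily.
perchlorate (ClO₄⁻): pKₐ(HClO₄) ≈ -10
trifluoroacetate (CF₃COO⁻): pKₐ(CF₃COOH) ≈ 0.2
formate (HCOO⁻): pKₐ(HCOOH) ≈ 3.8
amide anion (NH₂⁻): pKₐ(NH₃) ≈ 38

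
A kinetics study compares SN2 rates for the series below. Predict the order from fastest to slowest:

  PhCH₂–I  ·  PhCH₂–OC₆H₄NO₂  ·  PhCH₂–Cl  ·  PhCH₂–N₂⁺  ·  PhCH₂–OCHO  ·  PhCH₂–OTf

With the same alkyl group throughout, only the leaving group differentiates the rates.
The more stable X⁻ (or X) is on its own — i.e. the weaker a base it is — the better a leaving group it makes.
PhCH₂–N₂⁺ loses N₂: no meaningful conjugate acid; N₂ departs as an exceptionally stable neutral molecule
PhCH₂–OTf loses OTf⁻: pKₐ(CF₃SO₃H (triflic acid)) ≈ -14
PhCH₂–I loses I⁻: pKₐ(HI) ≈ -10
PhCH₂–Cl loses Cl⁻: pKₐ(HCl) ≈ -7
PhCH₂–OCHO loses HCOO⁻: pKₐ(HCOOH) ≈ 3.8
PhCH₂–OC₆H₄NO₂ loses p-O₂N–C₆H₄–O⁻: pKₐ(p-nitrophenol) ≈ 7.2

PhCH₂–N₂⁺ > PhCH₂–OTf > PhCH₂–I > PhCH₂–Cl > PhCH₂–OCHO > PhCH₂–OC₆H₄NO₂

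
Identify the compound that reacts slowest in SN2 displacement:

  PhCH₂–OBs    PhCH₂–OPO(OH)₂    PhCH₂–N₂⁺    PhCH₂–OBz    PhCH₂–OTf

PhCH₂–OBz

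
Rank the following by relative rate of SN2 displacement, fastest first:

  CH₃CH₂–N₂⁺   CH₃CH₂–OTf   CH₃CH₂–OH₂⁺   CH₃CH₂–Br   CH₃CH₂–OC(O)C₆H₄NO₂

CH₃CH₂–N₂⁺ > CH₃CH₂–OTf > CH₃CH₂–Br > CH₃CH₂–OH₂⁺ > CH₃CH₂–OC(O)C₆H₄NO₂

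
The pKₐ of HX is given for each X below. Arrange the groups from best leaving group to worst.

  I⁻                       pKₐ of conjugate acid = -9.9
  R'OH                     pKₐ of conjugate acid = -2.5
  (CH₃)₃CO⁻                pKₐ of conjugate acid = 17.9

I⁻ > R'OH > (CH₃)₃CO⁻

Lower conjugate-acid pKₐ ⇒ weaker base ⇒ better leaving group.
Sorting by the given values: I⁻ (-9.9), R'OH (-2.5), (CH₃)₃CO⁻ (17.9).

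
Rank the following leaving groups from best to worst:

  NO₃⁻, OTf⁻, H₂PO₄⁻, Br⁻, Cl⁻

OTf⁻: pKₐ(CF₃SO₃H (triflic acid)) ≈ -14
Br⁻: pKₐ(HBr) ≈ -9
Cl⁻: pKₐ(HCl) ≈ -7
NO₃⁻: pKₐ(HNO₃) ≈ -1.3
H₂PO₄⁻: pKₐ(H₃PO₄) ≈ 2.1

OTf⁻ > Br⁻ > Cl⁻ > NO₃⁻ > H₂PO₄⁻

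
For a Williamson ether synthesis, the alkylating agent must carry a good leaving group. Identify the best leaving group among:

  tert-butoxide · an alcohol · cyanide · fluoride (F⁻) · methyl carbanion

an alcohol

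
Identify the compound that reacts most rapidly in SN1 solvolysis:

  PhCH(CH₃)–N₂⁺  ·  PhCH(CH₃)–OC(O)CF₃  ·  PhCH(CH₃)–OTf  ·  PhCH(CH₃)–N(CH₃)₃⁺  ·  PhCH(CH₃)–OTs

The skeletons are identical, so relative rate is governed entirely by leaving-group ability.
A good leaving group is a weak base: the lower the pKₐ of its conjugate acid, the more readily it departs.
PhCH(CH₃)–N₂⁺ loses N₂: no meaningful conjugate acid; N₂ departs as an exceptionally stable neutral molecule
PhCH(CH₃)–OTf loses OTf⁻: pKₐ(CF₃SO₃H (triflic acid)) ≈ -14
PhCH(CH₃)–OTs loses OTs⁻: pKₐ(p-CH₃C₆H₄SO₃H (TsOH)) ≈ -2.8
PhCH(CH₃)–OC(O)CF₃ loses CF₃COO⁻: pKₐ(CF₃COOH) ≈ 0.2
PhCH(CH₃)–N(CH₃)₃⁺ loses NR'₃: pKₐ(R'₃NH⁺) ≈ 10.7

PhCH(CH₃)–N₂⁺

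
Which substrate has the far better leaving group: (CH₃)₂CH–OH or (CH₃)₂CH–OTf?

(CH₃)₂CH–OTf

From (CH₃)₂CH–OH the departing group would be OH⁻ (pKₐ(H₂O) ≈ 15.7). Strong base; essentially never leaves without prior activation.
From (CH₃)₂CH–OTf the leaving group is OTf⁻ (pKₐ(CF₃SO₃H (triflic acid)) ≈ -14). Charge spread over three oxygens and a CF₃ group; the premier leaving group in synthesis.
(In practice (CH₃)₂CH–OTf is made from (CH₃)₂CH–OH by treatment with Tf₂O / 2,6-lutidine, converting the hydroxyl into a triflate.)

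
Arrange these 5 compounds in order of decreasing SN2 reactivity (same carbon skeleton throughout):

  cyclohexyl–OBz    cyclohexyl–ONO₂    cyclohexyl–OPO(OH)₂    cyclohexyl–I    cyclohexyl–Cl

cyclohexyl–I > cyclohexyl–Cl > cyclohexyl–ONO₂ > cyclohexyl–OPO(OH)₂ > cyclohexyl–OBz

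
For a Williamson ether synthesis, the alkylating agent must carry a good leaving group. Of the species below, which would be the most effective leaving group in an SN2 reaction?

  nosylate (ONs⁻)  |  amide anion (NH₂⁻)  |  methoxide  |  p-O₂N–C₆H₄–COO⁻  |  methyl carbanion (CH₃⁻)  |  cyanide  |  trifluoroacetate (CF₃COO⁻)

nosylate (ONs⁻)

A good leaving group is a weak base: the lower the pKₐ of its conjugate acid, the more readily it departs.
nosylate (ONs⁻): pKₐ(p-O₂NC₆H₄SO₃H) ≈ -3.5
trifluoroacetate (CF₃COO⁻): pKₐ(CF₃COOH) ≈ 0.2
p-O₂N–C₆H₄–COO⁻: pKₐ(p-nitrobenzoic acid) ≈ 3.4
cyanide: pKₐ(HCN) ≈ 9.2
methoxide: pKₐ(CH₃OH) ≈ 15.5
amide anion (NH₂⁻): pKₐ(NH₃) ≈ 38
methyl carbanion (CH₃⁻): pKₐ(CH₄) ≈ 48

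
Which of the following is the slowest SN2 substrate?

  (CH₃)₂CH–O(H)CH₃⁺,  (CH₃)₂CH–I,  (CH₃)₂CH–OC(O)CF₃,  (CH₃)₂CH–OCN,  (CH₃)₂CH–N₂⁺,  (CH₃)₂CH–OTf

(CH₃)₂CH–OCN

Same R in every case — rank the leaving groups.
Rank by basicity of the departing species: weakest base leaves most easily.
(CH₃)₂CH–N₂⁺ loses N₂: no meaningful conjugate acid; N₂ departs as an exceptionally stable neutral molecule
(CH₃)₂CH–OTf loses OTf⁻: pKₐ(CF₃SO₃H (triflic acid)) ≈ -14
(CH₃)₂CH–I loses I⁻: pKₐ(HI) ≈ -10
(CH₃)₂CH–O(H)CH₃⁺ loses R'OH: pKₐ(R'OH₂⁺) ≈ -2.4
(CH₃)₂CH–OC(O)CF₃ loses CF₃COO⁻: pKₐ(CF₃COOH) ≈ 0.2
(CH₃)₂CH–OCN loses NCO⁻: pKₐ(HOCN) ≈ 3.5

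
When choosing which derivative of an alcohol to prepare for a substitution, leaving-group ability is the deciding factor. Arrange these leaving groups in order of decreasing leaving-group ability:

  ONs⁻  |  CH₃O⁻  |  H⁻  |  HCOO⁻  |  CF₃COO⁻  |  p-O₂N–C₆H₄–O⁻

ONs⁻ > CF₃COO⁻ > HCOO⁻ > p-O₂N–C₆H₄–O⁻ > CH₃O⁻ > H⁻

Rank by basicity of the departing species: weakest base leaves most easily.
ONs⁻: pKₐ(p-O₂NC₆H₄SO₃H) ≈ -3.5
CF₃COO⁻: pKₐ(CF₃COOH) ≈ 0.2
HCOO⁻: pKₐ(HCOOH) ≈ 3.8
p-O₂N–C₆H₄–O⁻: pKₐ(p-nitrophenol) ≈ 7.2
CH₃O⁻: pKₐ(CH₃OH) ≈ 15.5
H⁻: pKₐ(H₂) ≈ 36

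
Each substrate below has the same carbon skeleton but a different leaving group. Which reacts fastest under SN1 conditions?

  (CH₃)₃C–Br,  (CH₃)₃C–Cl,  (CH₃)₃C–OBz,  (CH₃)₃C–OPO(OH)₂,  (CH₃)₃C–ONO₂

(CH₃)₃C–Br

Same R in every case — rank the leaving groups.
Leaving-group ability tracks the stability of the departed species; conjugate-acid pKₐ is the usual yardstick (lower pKₐ → better LG).
(CH₃)₃C–Br loses Br⁻: pKₐ(HBr) ≈ -9
(CH₃)₃C–Cl loses Cl⁻: pKₐ(HCl) ≈ -7
(CH₃)₃C–ONO₂ loses NO₃⁻: pKₐ(HNO₃) ≈ -1.3
(CH₃)₃C–OPO(OH)₂ loses H₂PO₄⁻: pKₐ(H₃PO₄) ≈ 2.1
(CH₃)₃C–OBz loses PhCOO⁻: pKₐ(C₆H₅COOH) ≈ 4.2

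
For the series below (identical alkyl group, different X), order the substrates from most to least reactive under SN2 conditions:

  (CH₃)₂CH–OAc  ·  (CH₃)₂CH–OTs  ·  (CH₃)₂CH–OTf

The skeletons are identical, so relative rate is governed entirely by leaving-group ability.
Rank by basicity of the departing species: weakest base leaves most easily.
(CH₃)₂CH–OTf loses OTf⁻: pKₐ(CF₃SO₃H (triflic acid)) ≈ -14
(CH₃)₂CH–OTs loses OTs⁻: pKₐ(p-CH₃C₆H₄SO₃H (TsOH)) ≈ -2.8
(CH₃)₂CH–OAc loses AcO⁻: pKₐ(CH₃COOH) ≈ 4.8

(CH₃)₂CH–OTf > (CH₃)₂CH–OTs > (CH₃)₂CH–OAc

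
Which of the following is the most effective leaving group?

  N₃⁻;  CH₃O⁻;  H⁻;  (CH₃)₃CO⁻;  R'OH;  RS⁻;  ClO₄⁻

ClO₄⁻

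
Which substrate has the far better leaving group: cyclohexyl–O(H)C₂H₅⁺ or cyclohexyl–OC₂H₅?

From cyclohexyl–OC₂H₅ the departing group would be CH₃CH₂O⁻ (pKₐ(CH₃CH₂OH) ≈ 16). Strong base; alkoxides do not leave unassisted.
From cyclohexyl–O(H)C₂H₅⁺ the leaving group is R'OH (pKₐ(R'OH₂⁺) ≈ -2.4). Neutral; leaves from a protonated ether (an oxonium ion, R–O(H)R'⁺).
(In practice cyclohexyl–O(H)C₂H₅⁺ is made from cyclohexyl–OC₂H₅ by protonation with concentrated HBr, allowing neutral ethanol, rather than ethoxide, to depart.)

cyclohexyl–O(H)C₂H₅⁺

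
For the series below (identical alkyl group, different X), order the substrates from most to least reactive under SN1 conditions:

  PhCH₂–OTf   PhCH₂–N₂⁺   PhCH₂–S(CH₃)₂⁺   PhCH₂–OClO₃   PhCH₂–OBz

With the same alkyl group throughout, only the leaving group differentiates the rates.
A good leaving group is a weak base: the lower the pKₐ of its conjugate acid, the more readily it departs.
PhCH₂–N₂⁺ loses N₂: no meaningful conjugate acid; N₂ departs as an exceptionally stable neutral molecule
PhCH₂–OTf loses OTf⁻: pKₐ(CF₃SO₃H (triflic acid)) ≈ -14
PhCH₂–OClO₃ loses ClO₄⁻: pKₐ(HClO₄) ≈ -10
PhCH₂–S(CH₃)₂⁺ loses SR'₂: pKₐ(R'₂SH⁺) ≈ -7
PhCH₂–OBz loses PhCOO⁻: pKₐ(C₆H₅COOH) ≈ 4.2

PhCH₂–N₂⁺ > PhCH₂–OTf > PhCH₂–OClO₃ > PhCH₂–S(CH₃)₂⁺ > PhCH₂–OBz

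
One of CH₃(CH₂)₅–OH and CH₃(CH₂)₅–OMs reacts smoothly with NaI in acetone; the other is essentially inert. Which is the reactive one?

From CH₃(CH₂)₅–OH the departing group would be OH⁻ (pKₐ(H₂O) ≈ 15.7). Strong base; essentially never leaves without prior activation.
From CH₃(CH₂)₅–OMs the leaving group is OMs⁻ (pKₐ(CH₃SO₃H (MsOH)) ≈ -1.9). Resonance-delocalised alkanesulfonate.
(In practice CH₃(CH₂)₅–OMs is made from CH₃(CH₂)₅–OH by treatment with MsCl / Et₃N, converting the hydroxyl into a mesylate.)

CH₃(CH₂)₅–OMs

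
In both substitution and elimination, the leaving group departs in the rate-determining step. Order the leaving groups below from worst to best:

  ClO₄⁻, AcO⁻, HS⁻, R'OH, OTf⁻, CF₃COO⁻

HS⁻ < AcO⁻ < CF₃COO⁻ < R'OH < ClO₄⁻ < OTf⁻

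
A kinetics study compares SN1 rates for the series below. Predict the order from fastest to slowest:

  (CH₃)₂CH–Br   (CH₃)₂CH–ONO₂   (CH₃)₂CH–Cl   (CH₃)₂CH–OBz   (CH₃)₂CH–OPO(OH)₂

(CH₃)₂CH–Br > (CH₃)₂CH–Cl > (CH₃)₂CH–ONO₂ > (CH₃)₂CH–OPO(OH)₂ > (CH₃)₂CH–OBz

With the same alkyl group throughout, only the leaving group differentiates the rates.
Leaving-group ability tracks the stability of the departed species; conjugate-acid pKₐ is the usual yardstick (lower pKₐ → better LG).
(CH₃)₂CH–Br loses Br⁻: pKₐ(HBr) ≈ -9
(CH₃)₂CH–Cl loses Cl⁻: pKₐ(HCl) ≈ -7
(CH₃)₂CH–ONO₂ loses NO₃⁻: pKₐ(HNO₃) ≈ -1.3
(CH₃)₂CH–OPO(OH)₂ loses H₂PO₄⁻: pKₐ(H₃PO₄) ≈ 2.1
(CH₃)₂CH–OBz loses PhCOO⁻: pKₐ(C₆H₅COOH) ≈ 4.2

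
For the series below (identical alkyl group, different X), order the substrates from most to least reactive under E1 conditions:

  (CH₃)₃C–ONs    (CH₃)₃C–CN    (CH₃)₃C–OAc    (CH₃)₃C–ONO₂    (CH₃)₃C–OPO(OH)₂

The skeletons are identical, so relative rate is governed entirely by leaving-group ability.
Leaving-group ability tracks the stability of the departed species; conjugate-acid pKₐ is the usual yardstick (lower pKₐ → better LG).
(CH₃)₃C–ONs loses ONs⁻: pKₐ(p-O₂NC₆H₄SO₃H) ≈ -3.5
(CH₃)₃C–ONO₂ loses NO₃⁻: pKₐ(HNO₃) ≈ -1.3
(CH₃)₃C–OPO(OH)₂ loses H₂PO₄⁻: pKₐ(H₃PO₄) ≈ 2.1
(CH₃)₃C–OAc loses AcO⁻: pKₐ(CH₃COOH) ≈ 4.8
(CH₃)₃C–CN loses CN⁻: pKₐ(HCN) ≈ 9.2

(CH₃)₃C–ONs > (CH₃)₃C–ONO₂ > (CH₃)₃C–OPO(OH)₂ > (CH₃)₃C–OAc > (CH₃)₃C–CN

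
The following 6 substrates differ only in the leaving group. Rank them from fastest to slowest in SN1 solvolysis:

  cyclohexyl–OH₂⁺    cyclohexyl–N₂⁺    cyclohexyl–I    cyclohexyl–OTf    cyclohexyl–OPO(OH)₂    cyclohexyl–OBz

cyclohexyl–N₂⁺ > cyclohexyl–OTf > cyclohexyl–I > cyclohexyl–OH₂⁺ > cyclohexyl–OPO(OH)₂ > cyclohexyl–OBz

The skeletons are identical, so relative rate is governed entirely by leaving-group ability.
A good leaving group is a weak base: the lower the pKₐ of its conjugate acid, the more readily it departs.
cyclohexyl–N₂⁺ loses N₂: no meaningful conjugate acid; N₂ departs as an exceptionally stable neutral molecule
cyclohexyl–OTf loses OTf⁻: pKₐ(CF₃SO₃H (triflic acid)) ≈ -14
cyclohexyl–I loses I⁻: pKₐ(HI) ≈ -10
cyclohexyl–OH₂⁺ loses H₂O: pKₐ(H₃O⁺) ≈ -1.7
cyclohexyl–OPO(OH)₂ loses H₂PO₄⁻: pKₐ(H₃PO₄) ≈ 2.1
cyclohexyl–OBz loses PhCOO⁻: pKₐ(C₆H₅COOH) ≈ 4.2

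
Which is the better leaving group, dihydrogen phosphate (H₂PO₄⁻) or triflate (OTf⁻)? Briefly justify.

triflate (OTf⁻)

triflate (OTf⁻) is the better leaving group.
pKₐ(CF₃SO₃H (triflic acid)) ≈ -14 versus pKₐ(H₃PO₄) ≈ 2.1: triflate (OTf⁻) is the much weaker base.
Charge spread over three oxygens and a CF₃ group; the premier leaving group in synthesis.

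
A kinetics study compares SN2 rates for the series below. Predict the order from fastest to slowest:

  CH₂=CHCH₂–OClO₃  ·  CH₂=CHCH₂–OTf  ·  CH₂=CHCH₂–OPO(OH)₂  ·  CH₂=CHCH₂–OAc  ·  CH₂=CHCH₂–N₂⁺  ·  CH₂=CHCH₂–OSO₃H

Same R in every case — rank the leaving groups.
Rank by basicity of the departing species: weakest base leaves most easily.
CH₂=CHCH₂–N₂⁺ loses N₂: no meaningful conjugate acid; N₂ departs as an exceptionally stable neutral molecule
CH₂=CHCH₂–OTf loses OTf⁻: pKₐ(CF₃SO₃H (triflic acid)) ≈ -14
CH₂=CHCH₂–OClO₃ loses ClO₄⁻: pKₐ(HClO₄) ≈ -10
CH₂=CHCH₂–OSO₃H loses HSO₄⁻: pKₐ(H₂SO₄) ≈ -3
CH₂=CHCH₂–OPO(OH)₂ loses H₂PO₄⁻: pKₐ(H₃PO₄) ≈ 2.1
CH₂=CHCH₂–OAc loses AcO⁻: pKₐ(CH₃COOH) ≈ 4.8

CH₂=CHCH₂–N₂⁺ > CH₂=CHCH₂–OTf > CH₂=CHCH₂–OClO₃ > CH₂=CHCH₂–OSO₃H > CH₂=CHCH₂–OPO(OH)₂ > CH₂=CHCH₂–OAc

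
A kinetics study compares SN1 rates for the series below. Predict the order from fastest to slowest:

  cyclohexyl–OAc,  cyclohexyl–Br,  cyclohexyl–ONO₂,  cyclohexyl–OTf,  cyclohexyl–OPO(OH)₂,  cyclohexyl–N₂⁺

cyclohexyl–N₂⁺ > cyclohexyl–OTf > cyclohexyl–Br > cyclohexyl–ONO₂ > cyclohexyl–OPO(OH)₂ > cyclohexyl–OAc

With the same alkyl group throughout, only the leaving group differentiates the rates.
Leaving-group ability tracks the stability of the departed species; conjugate-acid pKₐ is the usual yardstick (lower pKₐ → better LG).
cyclohexyl–N₂⁺ loses N₂: no meaningful conjugate acid; N₂ departs as an exceptionally stable neutral molecule
cyclohexyl–OTf loses OTf⁻: pKₐ(CF₃SO₃H (triflic acid)) ≈ -14
cyclohexyl–Br loses Br⁻: pKₐ(HBr) ≈ -9
cyclohexyl–ONO₂ loses NO₃⁻: pKₐ(HNO₃) ≈ -1.3
cyclohexyl–OPO(OH)₂ loses H₂PO₄⁻: pKₐ(H₃PO₄) ≈ 2.1
cyclohexyl–OAc loses AcO⁻: pKₐ(CH₃COOH) ≈ 4.8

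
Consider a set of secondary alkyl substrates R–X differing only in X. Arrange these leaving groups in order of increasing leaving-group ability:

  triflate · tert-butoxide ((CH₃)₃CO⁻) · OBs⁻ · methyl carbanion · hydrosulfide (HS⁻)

Leaving-group ability tracks the stability of the departed species; conjugate-acid pKₐ is the usual yardstick (lower pKₐ → better LG).
triflate: pKₐ(CF₃SO₃H (triflic acid)) ≈ -14 — charge spread over three oxygens and a CF₃ group; the premier leaving group in synthesis
OBs⁻: pKₐ(p-BrC₆H₄SO₃H) ≈ -2.8
hydrosulfide (HS⁻): pKₐ(H₂S) ≈ 7
tert-butoxide ((CH₃)₃CO⁻): pKₐ(t-BuOH) ≈ 18 — bulky, strongly basic alkoxide
methyl carbanion: pKₐ(CH₄) ≈ 48 — unstabilised carbanion; the worst conceivable leaving group
Listed from poorest to best leaving group as asked.

methyl carbanion < tert-butoxide ((CH₃)₃CO⁻) < hydrosulfide (HS⁻) < OBs⁻ < triflate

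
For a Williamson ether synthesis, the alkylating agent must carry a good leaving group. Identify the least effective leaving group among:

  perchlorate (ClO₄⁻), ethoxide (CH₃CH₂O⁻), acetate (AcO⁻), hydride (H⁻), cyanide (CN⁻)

Leaving-group ability tracks the stability of the departed species; conjugate-acid pKₐ is the usual yardstick (lower pKₐ → better LG).
perchlorate (ClO₄⁻): pKₐ(HClO₄) ≈ -10
acetate (AcO⁻): pKₐ(CH₃COOH) ≈ 4.8
cyanide (CN⁻): pKₐ(HCN) ≈ 9.2
ethoxide (CH₃CH₂O⁻): pKₐ(CH₃CH₂OH) ≈ 16
hydride (H⁻): pKₐ(H₂) ≈ 36

hydride (H⁻)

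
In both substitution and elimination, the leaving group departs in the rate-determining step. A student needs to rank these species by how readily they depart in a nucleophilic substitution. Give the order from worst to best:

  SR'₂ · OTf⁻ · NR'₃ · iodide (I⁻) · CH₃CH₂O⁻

CH₃CH₂O⁻ < NR'₃ < SR'₂ < iodide (I⁻) < OTf⁻

A good leaving group is a weak base: the lower the pKₐ of its conjugate acid, the more readily it departs.
OTf⁻: pKₐ(CF₃SO₃H (triflic acid)) ≈ -14 — charge spread over three oxygens and a CF₃ group; the premier leaving group in synthesis
iodide (I⁻): pKₐ(HI) ≈ -10 — large, highly polarisable; very weak base
SR'₂: pKₐ(R'₂SH⁺) ≈ -7 — neutral; leaves from a sulfonium salt (R–SR'₂⁺)
NR'₃: pKₐ(R'₃NH⁺) ≈ 10.7 — neutral but still a fairly strong base; Hofmann-elimination LG
CH₃CH₂O⁻: pKₐ(CH₃CH₂OH) ≈ 16 — strong base; alkoxides do not leave unassisted
Reversing gives the worst-to-best order requested.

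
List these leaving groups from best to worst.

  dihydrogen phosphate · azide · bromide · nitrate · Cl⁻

bromide > Cl⁻ > nitrate > dihydrogen phosphate > azide

A good leaving group is a weak base: the lower the pKₐ of its conjugate acid, the more readily it departs.
bromide: pKₐ(HBr) ≈ -9
Cl⁻: pKₐ(HCl) ≈ -7
nitrate: pKₐ(HNO₃) ≈ -1.3
dihydrogen phosphate: pKₐ(H₃PO₄) ≈ 2.1
azide: pKₐ(HN₃) ≈ 4.7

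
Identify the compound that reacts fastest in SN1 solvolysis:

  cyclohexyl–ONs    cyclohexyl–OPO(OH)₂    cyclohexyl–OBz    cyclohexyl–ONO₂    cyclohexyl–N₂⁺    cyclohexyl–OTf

Same R in every case — rank the leaving groups.
The more stable X⁻ (or X) is on its own — i.e. the weaker a base it is — the better a leaving group it makes.
cyclohexyl–N₂⁺ loses N₂: no meaningful conjugate acid; N₂ departs as an exceptionally stable neutral molecule
cyclohexyl–OTf loses OTf⁻: pKₐ(CF₃SO₃H (triflic acid)) ≈ -14
cyclohexyl–ONs loses ONs⁻: pKₐ(p-O₂NC₆H₄SO₃H) ≈ -3.5
cyclohexyl–ONO₂ loses NO₃⁻: pKₐ(HNO₃) ≈ -1.3
cyclohexyl–OPO(OH)₂ loses H₂PO₄⁻: pKₐ(H₃PO₄) ≈ 2.1
cyclohexyl–OBz loses PhCOO⁻: pKₐ(C₆H₅COOH) ≈ 4.2

cyclohexyl–N₂⁺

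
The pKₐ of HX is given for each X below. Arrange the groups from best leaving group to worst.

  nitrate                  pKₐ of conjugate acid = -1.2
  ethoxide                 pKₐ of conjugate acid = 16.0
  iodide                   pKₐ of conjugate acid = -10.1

Lower conjugate-acid pKₐ ⇒ weaker base ⇒ better leaving group.
Sorting by the given values: iodide (-10.1), nitrate (-1.2), ethoxide (16.0).

iodide > nitrate > ethoxide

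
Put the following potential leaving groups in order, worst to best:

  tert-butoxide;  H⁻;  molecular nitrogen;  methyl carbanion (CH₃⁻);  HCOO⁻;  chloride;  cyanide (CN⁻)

A good leaving group is a weak base: the lower the pKₐ of its conjugate acid, the more readily it departs.
molecular nitrogen: no meaningful conjugate acid; N₂ departs as an exceptionally stable neutral molecule
chloride: pKₐ(HCl) ≈ -7 — moderately weak base
HCOO⁻: pKₐ(HCOOH) ≈ 3.8
cyanide (CN⁻): pKₐ(HCN) ≈ 9.2 — sp carbon stabilises the charge somewhat, but still a poor LG
tert-butoxide: pKₐ(t-BuOH) ≈ 18
H⁻: pKₐ(H₂) ≈ 36 — extremely strong base; leaves only in special hydride-transfer contexts
methyl carbanion (CH₃⁻): pKₐ(CH₄) ≈ 48
Reversing gives the worst-to-best order requested.

methyl carbanion (CH₃⁻) < H⁻ < tert-butoxide < cyanide (CN⁻) < HCOO⁻ < chloride < molecular nitrogen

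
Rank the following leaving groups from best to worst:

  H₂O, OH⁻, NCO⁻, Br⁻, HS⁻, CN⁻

Br⁻: pKₐ(HBr) ≈ -9
H₂O: pKₐ(H₃O⁺) ≈ -1.7
NCO⁻: pKₐ(HOCN) ≈ 3.5
HS⁻: pKₐ(H₂S) ≈ 7
CN⁻: pKₐ(HCN) ≈ 9.2
OH⁻: pKₐ(H₂O) ≈ 15.7

Br⁻ > H₂O > NCO⁻ > HS⁻ > CN⁻ > OH⁻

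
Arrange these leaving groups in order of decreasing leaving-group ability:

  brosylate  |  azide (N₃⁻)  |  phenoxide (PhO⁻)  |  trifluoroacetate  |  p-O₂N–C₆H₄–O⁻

brosylate > trifluoroacetate > azide (N₃⁻) > p-O₂N–C₆H₄–O⁻ > phenoxide (PhO⁻)

Rank by basicity of the departing species: weakest base leaves most easily.
brosylate: pKₐ(p-BrC₆H₄SO₃H) ≈ -2.8
trifluoroacetate: pKₐ(CF₃COOH) ≈ 0.2
azide (N₃⁻): pKₐ(HN₃) ≈ 4.7
p-O₂N–C₆H₄–O⁻: pKₐ(p-nitrophenol) ≈ 7.2
phenoxide (PhO⁻): pKₐ(C₆H₅OH (phenol)) ≈ 10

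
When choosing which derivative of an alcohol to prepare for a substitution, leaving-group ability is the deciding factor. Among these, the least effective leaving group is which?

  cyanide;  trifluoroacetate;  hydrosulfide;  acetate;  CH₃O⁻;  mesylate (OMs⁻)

Leaving-group ability tracks the stability of the departed species; conjugate-acid pKₐ is the usual yardstick (lower pKₐ → better LG).
mesylate (OMs⁻): pKₐ(CH₃SO₃H (MsOH)) ≈ -1.9
trifluoroacetate: pKₐ(CF₃COOH) ≈ 0.2
acetate: pKₐ(CH₃COOH) ≈ 4.8
hydrosulfide: pKₐ(H₂S) ≈ 7
cyanide: pKₐ(HCN) ≈ 9.2
CH₃O⁻: pKₐ(CH₃OH) ≈ 15.5

CH₃O⁻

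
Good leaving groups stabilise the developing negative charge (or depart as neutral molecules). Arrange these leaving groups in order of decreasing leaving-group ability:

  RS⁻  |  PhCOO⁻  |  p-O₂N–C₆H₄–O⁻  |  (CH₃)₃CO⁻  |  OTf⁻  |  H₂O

Leaving-group ability tracks the stability of the departed species; conjugate-acid pKₐ is the usual yardstick (lower pKₐ → better LG).
OTf⁻: pKₐ(CF₃SO₃H (triflic acid)) ≈ -14 — charge spread over three oxygens and a CF₃ group; the premier leaving group in synthesis
H₂O: pKₐ(H₃O⁺) ≈ -1.7 — neutral; leaves from a protonated alcohol (R–OH₂⁺)
PhCOO⁻: pKₐ(C₆H₅COOH) ≈ 4.2 — aryl carboxylate
p-O₂N–C₆H₄–O⁻: pKₐ(p-nitrophenol) ≈ 7.2 — nitro group delocalises the charge; the classic chromogenic LG
RS⁻: pKₐ(RSH (a thiol)) ≈ 10.5 — moderately basic; rarely leaves without activation
(CH₃)₃CO⁻: pKₐ(t-BuOH) ≈ 18 — bulky, strongly basic alkoxide

OTf⁻ > H₂O > PhCOO⁻ > p-O₂N–C₆H₄–O⁻ > RS⁻ > (CH₃)₃CO⁻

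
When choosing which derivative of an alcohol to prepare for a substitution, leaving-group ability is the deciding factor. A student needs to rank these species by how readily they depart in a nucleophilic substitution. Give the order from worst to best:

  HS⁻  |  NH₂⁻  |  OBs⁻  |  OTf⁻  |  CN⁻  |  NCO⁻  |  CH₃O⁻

OTf⁻: pKₐ(CF₃SO₃H (triflic acid)) ≈ -14
OBs⁻: pKₐ(p-BrC₆H₄SO₃H) ≈ -2.8
NCO⁻: pKₐ(HOCN) ≈ 3.5
HS⁻: pKₐ(H₂S) ≈ 7
CN⁻: pKₐ(HCN) ≈ 9.2
CH₃O⁻: pKₐ(CH₃OH) ≈ 15.5
NH₂⁻: pKₐ(NH₃) ≈ 38
Reversing gives the worst-to-best order requested.

NH₂⁻ < CH₃O⁻ < CN⁻ < HS⁻ < NCO⁻ < OBs⁻ < OTf⁻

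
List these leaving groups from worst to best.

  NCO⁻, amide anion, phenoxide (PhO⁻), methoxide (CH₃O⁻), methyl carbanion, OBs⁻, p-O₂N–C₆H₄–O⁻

Rank by basicity of the departing species: weakest base leaves most easily.
OBs⁻: pKₐ(p-BrC₆H₄SO₃H) ≈ -2.8
NCO⁻: pKₐ(HOCN) ≈ 3.5 — resonance between N and O
p-O₂N–C₆H₄–O⁻: pKₐ(p-nitrophenol) ≈ 7.2
phenoxide (PhO⁻): pKₐ(C₆H₅OH (phenol)) ≈ 10 — resonance into the ring helps, but still a poor LG
methoxide (CH₃O⁻): pKₐ(CH₃OH) ≈ 15.5
amide anion: pKₐ(NH₃) ≈ 38 — extremely strong base; never a leaving group
methyl carbanion: pKₐ(CH₄) ≈ 48
The question asks for worst first, so the sequence is read in increasing leaving-group ability.

methyl carbanion < amide anion < methoxide (CH₃O⁻) < phenoxide (PhO⁻) < p-O₂N–C₆H₄–O⁻ < NCO⁻ < OBs⁻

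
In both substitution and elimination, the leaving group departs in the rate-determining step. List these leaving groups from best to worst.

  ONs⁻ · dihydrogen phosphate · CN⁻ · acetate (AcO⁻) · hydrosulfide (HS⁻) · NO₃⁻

ONs⁻ > NO₃⁻ > dihydrogen phosphate > acetate (AcO⁻) > hydrosulfide (HS⁻) > CN⁻

ONs⁻: pKₐ(p-O₂NC₆H₄SO₃H) ≈ -3.5
NO₃⁻: pKₐ(HNO₃) ≈ -1.3
dihydrogen phosphate: pKₐ(H₃PO₄) ≈ 2.1
acetate (AcO⁻): pKₐ(CH₃COOH) ≈ 4.8
hydrosulfide (HS⁻): pKₐ(H₂S) ≈ 7
CN⁻: pKₐ(HCN) ≈ 9.2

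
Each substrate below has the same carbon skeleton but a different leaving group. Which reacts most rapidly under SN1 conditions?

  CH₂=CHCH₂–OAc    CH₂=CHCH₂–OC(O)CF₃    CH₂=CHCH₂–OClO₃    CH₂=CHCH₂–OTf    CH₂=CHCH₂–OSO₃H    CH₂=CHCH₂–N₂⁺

CH₂=CHCH₂–N₂⁺

The skeletons are identical, so relative rate is governed entirely by leaving-group ability.
A good leaving group is a weak base: the lower the pKₐ of its conjugate acid, the more readily it departs.
CH₂=CHCH₂–N₂⁺ loses N₂: no meaningful conjugate acid; N₂ departs as an exceptionally stable neutral molecule
CH₂=CHCH₂–OTf loses OTf⁻: pKₐ(CF₃SO₃H (triflic acid)) ≈ -14
CH₂=CHCH₂–OClO₃ loses ClO₄⁻: pKₐ(HClO₄) ≈ -10
CH₂=CHCH₂–OSO₃H loses HSO₄⁻: pKₐ(H₂SO₄) ≈ -3
CH₂=CHCH₂–OC(O)CF₃ loses CF₃COO⁻: pKₐ(CF₃COOH) ≈ 0.2
CH₂=CHCH₂–OAc loses AcO⁻: pKₐ(CH₃COOH) ≈ 4.8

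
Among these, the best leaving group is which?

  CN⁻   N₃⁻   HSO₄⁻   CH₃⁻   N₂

N₂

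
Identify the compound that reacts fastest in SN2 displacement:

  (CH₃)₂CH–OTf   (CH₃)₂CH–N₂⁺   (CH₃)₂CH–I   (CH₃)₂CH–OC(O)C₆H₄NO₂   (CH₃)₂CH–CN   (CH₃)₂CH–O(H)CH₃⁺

Identical carbon frameworks mean the comparison reduces to leaving-group quality.
Rank by basicity of the departing species: weakest base leaves most easily.
(CH₃)₂CH–N₂⁺ loses N₂: no meaningful conjugate acid; N₂ departs as an exceptionally stable neutral molecule
(CH₃)₂CH–OTf loses OTf⁻: pKₐ(CF₃SO₃H (triflic acid)) ≈ -14
(CH₃)₂CH–I loses I⁻: pKₐ(HI) ≈ -10
(CH₃)₂CH–O(H)CH₃⁺ loses R'OH: pKₐ(R'OH₂⁺) ≈ -2.4
(CH₃)₂CH–OC(O)C₆H₄NO₂ loses p-O₂N–C₆H₄–COO⁻: pKₐ(p-nitrobenzoic acid) ≈ 3.4
(CH₃)₂CH–CN loses CN⁻: pKₐ(HCN) ≈ 9.2

(CH₃)₂CH–N₂⁺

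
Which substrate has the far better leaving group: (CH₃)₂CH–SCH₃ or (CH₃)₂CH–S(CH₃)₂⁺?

From (CH₃)₂CH–SCH₃ the departing group would be RS⁻ (pKₐ(RSH (a thiol)) ≈ 10.5). Moderately basic; rarely leaves without activation.
From (CH₃)₂CH–S(CH₃)₂⁺ the leaving group is SR'₂ (pKₐ(R'₂SH⁺) ≈ -7). Neutral; leaves from a sulfonium salt (R–SR'₂⁺).
(In practice (CH₃)₂CH–S(CH₃)₂⁺ is made from (CH₃)₂CH–SCH₃ by S-methylation with CH₃I, allowing neutral dimethyl sulfide, rather than methanethiolate, to depart.)

(CH₃)₂CH–S(CH₃)₂⁺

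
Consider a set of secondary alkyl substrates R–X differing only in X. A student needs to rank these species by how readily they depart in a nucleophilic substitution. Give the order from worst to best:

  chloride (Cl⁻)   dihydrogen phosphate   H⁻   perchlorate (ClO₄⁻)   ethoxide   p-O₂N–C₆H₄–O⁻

A good leaving group is a weak base: the lower the pKₐ of its conjugate acid, the more readily it departs.
perchlorate (ClO₄⁻): pKₐ(HClO₄) ≈ -10
chloride (Cl⁻): pKₐ(HCl) ≈ -7 — moderately weak base
dihydrogen phosphate: pKₐ(H₃PO₄) ≈ 2.1 — moderate base; biological leaving group after further activation
p-O₂N–C₆H₄–O⁻: pKₐ(p-nitrophenol) ≈ 7.2
ethoxide: pKₐ(CH₃CH₂OH) ≈ 16
H⁻: pKₐ(H₂) ≈ 36 — extremely strong base; leaves only in special hydride-transfer contexts
The question asks for worst first, so the sequence is read in increasing leaving-group ability.

H⁻ < ethoxide < p-O₂N–C₆H₄–O⁻ < dihydrogen phosphate < chloride (Cl⁻) < perchlorate (ClO₄⁻)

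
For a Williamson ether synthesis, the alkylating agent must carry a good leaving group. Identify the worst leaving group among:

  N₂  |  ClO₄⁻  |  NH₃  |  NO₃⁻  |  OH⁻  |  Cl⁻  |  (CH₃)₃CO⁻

(CH₃)₃CO⁻

A good leaving group is a weak base: the lower the pKₐ of its conjugate acid, the more readily it departs.
N₂: no meaningful conjugate acid; N₂ departs as an exceptionally stable neutral molecule
ClO₄⁻: pKₐ(HClO₄) ≈ -10
Cl⁻: pKₐ(HCl) ≈ -7
NO₃⁻: pKₐ(HNO₃) ≈ -1.3
NH₃: pKₐ(NH₄⁺) ≈ 9.2
OH⁻: pKₐ(H₂O) ≈ 15.7
(CH₃)₃CO⁻: pKₐ(t-BuOH) ≈ 18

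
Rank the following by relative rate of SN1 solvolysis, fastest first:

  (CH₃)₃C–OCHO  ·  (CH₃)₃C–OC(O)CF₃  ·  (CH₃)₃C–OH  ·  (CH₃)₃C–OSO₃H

(CH₃)₃C–OSO₃H > (CH₃)₃C–OC(O)CF₃ > (CH₃)₃C–OCHO > (CH₃)₃C–OH

Same R in every case — rank the leaving groups.
Rank by basicity of the departing species: weakest base leaves most easily.
(CH₃)₃C–OSO₃H loses HSO₄⁻: pKₐ(H₂SO₄) ≈ -3
(CH₃)₃C–OC(O)CF₃ loses CF₃COO⁻: pKₐ(CF₃COOH) ≈ 0.2
(CH₃)₃C–OCHO loses HCOO⁻: pKₐ(HCOOH) ≈ 3.8
(CH₃)₃C–OH loses OH⁻: pKₐ(H₂O) ≈ 15.7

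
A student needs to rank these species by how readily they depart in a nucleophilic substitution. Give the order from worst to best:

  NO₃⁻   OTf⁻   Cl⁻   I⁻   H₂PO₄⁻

H₂PO₄⁻ < NO₃⁻ < Cl⁻ < I⁻ < OTf⁻

OTf⁻: pKₐ(CF₃SO₃H (triflic acid)) ≈ -14 — charge spread over three oxygens and a CF₃ group; the premier leaving group in synthesis
I⁻: pKₐ(HI) ≈ -10
Cl⁻: pKₐ(HCl) ≈ -7
NO₃⁻: pKₐ(HNO₃) ≈ -1.3 — resonance-delocalised over three oxygens
H₂PO₄⁻: pKₐ(H₃PO₄) ≈ 2.1
Reversing gives the worst-to-best order requested.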